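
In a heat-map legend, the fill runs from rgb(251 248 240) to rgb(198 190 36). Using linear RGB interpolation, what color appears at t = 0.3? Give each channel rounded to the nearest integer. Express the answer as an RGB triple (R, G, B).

(235, 231, 179)

R = 251 + 0.3 × (198 − 251) = 251 + 0.3 × -53 = 235.1 → 235
G = 248 + 0.3 × (190 − 248) = 248 + 0.3 × -58 = 230.6 → 231
B = 240 + 0.3 × (36 − 240) = 240 + 0.3 × -204 = 178.8 → 179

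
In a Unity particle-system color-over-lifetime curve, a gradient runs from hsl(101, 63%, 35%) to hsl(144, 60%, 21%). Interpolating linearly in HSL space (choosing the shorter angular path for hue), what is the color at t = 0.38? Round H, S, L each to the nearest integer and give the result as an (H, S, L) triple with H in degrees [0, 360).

Hue arc: Δh = 144 − 101 = 43° (|Δh| ≤ 180, already the shorter path).
H = 101 + 0.38 × (43) = 117.34 → 117°
S = 63 + 0.38 × (60 − 63) = 61.86 → 62%
L = 35 + 0.38 × (21 − 35) = 29.68 → 30%

(117, 62, 30)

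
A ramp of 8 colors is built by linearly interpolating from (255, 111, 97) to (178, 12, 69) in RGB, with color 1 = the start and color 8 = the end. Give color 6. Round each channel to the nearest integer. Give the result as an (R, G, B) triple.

(200, 40, 77)

With 8 swatches and endpoints inclusive, swatch 6 sits at t = (6 − 1)/(8 − 1) = 5/7 ≈ 0.7143.
R = 255 + 0.7143 × (178 − 255) = 199.999 → 200
G = 111 + 0.7143 × (12 − 111) = 40.284 → 40
B = 97 + 0.7143 × (69 − 97) = 77 → 77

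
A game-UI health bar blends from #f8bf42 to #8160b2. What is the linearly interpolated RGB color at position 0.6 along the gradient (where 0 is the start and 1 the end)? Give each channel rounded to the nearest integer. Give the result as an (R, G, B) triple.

#f8bf42 → (248, 191, 66); #8160b2 → (129, 96, 178).
R = 248 + 0.6 × (129 − 248) = 248 + 0.6 × -119 = 176.6 → 177
G = 191 + 0.6 × (96 − 191) = 191 + 0.6 × -95 = 134 → 134
B = 66 + 0.6 × (178 − 66) = 66 + 0.6 × 112 = 133.2 → 133

(177, 134, 133)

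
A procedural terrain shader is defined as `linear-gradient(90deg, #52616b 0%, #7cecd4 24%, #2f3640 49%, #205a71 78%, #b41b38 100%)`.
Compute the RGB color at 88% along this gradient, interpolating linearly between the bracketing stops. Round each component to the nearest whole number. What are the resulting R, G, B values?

88% lies between the 78% and 100% stops, so the local fraction is t = (88 − 78)/(100 − 78) = 10/22 ≈ 0.4545.
#205a71 → (32, 90, 113); #b41b38 → (180, 27, 56).
R = 32 + 0.4545 × (180 − 32) = 99.266 → 99
G = 90 + 0.4545 × (27 − 90) = 61.367 → 61
B = 113 + 0.4545 × (56 − 113) = 87.094 → 87

(99, 61, 87)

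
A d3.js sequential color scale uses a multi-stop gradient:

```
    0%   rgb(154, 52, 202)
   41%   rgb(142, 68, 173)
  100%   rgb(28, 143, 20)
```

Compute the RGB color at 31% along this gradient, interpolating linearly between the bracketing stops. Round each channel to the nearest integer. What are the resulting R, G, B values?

31% lies between the 0% and 41% stops, so the local fraction is t = (31 − 0)/(41 − 0) = 31/41 ≈ 0.7561.
R = 154 + 0.7561 × (142 − 154) = 144.927 → 145
G = 52 + 0.7561 × (68 − 52) = 64.098 → 64
B = 202 + 0.7561 × (173 − 202) = 180.073 → 180

(145, 64, 180)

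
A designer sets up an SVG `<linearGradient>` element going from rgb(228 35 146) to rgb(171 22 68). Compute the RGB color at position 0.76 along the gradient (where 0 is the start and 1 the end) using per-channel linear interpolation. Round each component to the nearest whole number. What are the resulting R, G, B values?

R = 228 + 0.76 × (171 − 228) = 228 + 0.76 × -57 = 184.68 → 185
G = 35 + 0.76 × (22 − 35) = 35 + 0.76 × -13 = 25.12 → 25
B = 146 + 0.76 × (68 − 146) = 146 + 0.76 × -78 = 86.72 → 87

(185, 25, 87)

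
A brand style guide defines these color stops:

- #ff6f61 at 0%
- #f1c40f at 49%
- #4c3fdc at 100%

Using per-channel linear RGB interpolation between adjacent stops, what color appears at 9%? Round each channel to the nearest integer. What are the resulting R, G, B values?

(252, 127, 82)

9% lies between the 0% and 49% stops, so the local fraction is t = (9 − 0)/(49 − 0) = 9/49 ≈ 0.1837.
#ff6f61 → (255, 111, 97); #f1c40f → (241, 196, 15).
R = 255 + 0.1837 × (241 − 255) = 252.428 → 252
G = 111 + 0.1837 × (196 − 111) = 126.614 → 127
B = 97 + 0.1837 × (15 − 97) = 81.937 → 82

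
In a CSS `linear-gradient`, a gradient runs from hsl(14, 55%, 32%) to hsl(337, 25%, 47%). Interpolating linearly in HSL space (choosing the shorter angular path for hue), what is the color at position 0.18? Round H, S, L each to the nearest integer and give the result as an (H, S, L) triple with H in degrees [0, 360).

Hue: 337 − 14 = 323°, but |323| > 180 so the shorter arc goes the other way: Δh = 323 − 360 = -37°.
H = 14 + 0.18 × (-37) = 7.34 → 7°
S = 55 + 0.18 × (25 − 55) = 49.6 → 50%
L = 32 + 0.18 × (47 − 32) = 34.7 → 35%

(7, 50, 35)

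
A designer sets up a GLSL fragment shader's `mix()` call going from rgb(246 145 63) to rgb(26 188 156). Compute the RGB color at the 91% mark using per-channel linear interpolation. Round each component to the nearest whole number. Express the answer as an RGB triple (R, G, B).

91% corresponds to t = 0.91.
R = 246 + 0.91 × (26 − 246) = 246 + 0.91 × -220 = 45.8 → 46
G = 145 + 0.91 × (188 − 145) = 145 + 0.91 × 43 = 184.13 → 184
B = 63 + 0.91 × (156 − 63) = 63 + 0.91 × 93 = 147.63 → 148

(46, 184, 148)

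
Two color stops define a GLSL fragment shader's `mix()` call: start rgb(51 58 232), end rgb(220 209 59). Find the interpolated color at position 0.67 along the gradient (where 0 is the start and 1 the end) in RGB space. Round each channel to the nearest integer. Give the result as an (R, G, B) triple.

(164, 159, 116)

R = 51 + 0.67 × (220 − 51) = 51 + 0.67 × 169 = 164.23 → 164
G = 58 + 0.67 × (209 − 58) = 58 + 0.67 × 151 = 159.17 → 159
B = 232 + 0.67 × (59 − 232) = 232 + 0.67 × -173 = 116.09 → 116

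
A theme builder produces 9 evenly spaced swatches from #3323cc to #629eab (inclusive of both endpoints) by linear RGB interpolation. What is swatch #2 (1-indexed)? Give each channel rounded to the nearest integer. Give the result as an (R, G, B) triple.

(57, 50, 200)

With 9 swatches and endpoints inclusive, swatch 2 sits at t = (2 − 1)/(9 − 1) = 1/8 ≈ 0.125.
#3323cc → (51, 35, 204); #629eab → (98, 158, 171).
R = 51 + 0.125 × (98 − 51) = 56.875 → 57
G = 35 + 0.125 × (158 − 35) = 50.375 → 50
B = 204 + 0.125 × (171 − 204) = 199.875 → 200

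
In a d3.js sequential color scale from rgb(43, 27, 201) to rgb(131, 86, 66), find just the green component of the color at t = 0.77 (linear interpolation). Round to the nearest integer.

G = 27 + 0.77 × (86 − 27) = 72.43 → 72

72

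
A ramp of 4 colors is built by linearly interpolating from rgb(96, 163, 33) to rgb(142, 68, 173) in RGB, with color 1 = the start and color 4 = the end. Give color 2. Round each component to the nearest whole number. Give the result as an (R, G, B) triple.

(111, 131, 80)

With 4 swatches and endpoints inclusive, swatch 2 sits at t = (2 − 1)/(4 − 1) = 1/3 ≈ 0.3333.
R = 96 + 0.3333 × (142 − 96) = 111.332 → 111
G = 163 + 0.3333 × (68 − 163) = 131.337 → 131
B = 33 + 0.3333 × (173 − 33) = 79.662 → 80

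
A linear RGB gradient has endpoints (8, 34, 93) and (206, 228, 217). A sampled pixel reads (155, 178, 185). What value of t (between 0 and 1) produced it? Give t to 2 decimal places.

0.74

Invert the lerp on the R channel (largest span, 198): t = (155 − 8) / (206 − 8) = 147/198 = 0.74242.
Check on G: (178 − 34)/(228 − 34) = 0.7423 ✓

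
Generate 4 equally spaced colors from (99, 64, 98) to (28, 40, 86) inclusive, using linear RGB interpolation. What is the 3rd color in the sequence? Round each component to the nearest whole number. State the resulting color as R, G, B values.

(52, 48, 90)

With 4 swatches and endpoints inclusive, swatch 3 sits at t = (3 − 1)/(4 − 1) = 2/3 ≈ 0.6667.
R = 99 + 0.6667 × (28 − 99) = 51.664 → 52
G = 64 + 0.6667 × (40 − 64) = 47.999 → 48
B = 98 + 0.6667 × (86 − 98) = 90 → 90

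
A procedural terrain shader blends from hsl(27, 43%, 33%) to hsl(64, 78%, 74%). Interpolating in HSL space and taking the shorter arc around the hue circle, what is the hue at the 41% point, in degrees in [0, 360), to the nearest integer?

42

Hue arc: Δh = 64 − 27 = 37° (|Δh| ≤ 180, already the shorter path).
H = 27 + 0.41 × (37) = 42.17 → 42°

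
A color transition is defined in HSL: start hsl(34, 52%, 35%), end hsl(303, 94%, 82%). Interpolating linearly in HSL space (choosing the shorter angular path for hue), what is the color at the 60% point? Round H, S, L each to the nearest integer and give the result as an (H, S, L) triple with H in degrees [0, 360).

Hue: 303 − 34 = 269°, but |269| > 180 so the shorter arc goes the other way: Δh = 269 − 360 = -91°.
H = 34 + 0.6 × (-91) = -20.6 → -21 → -21 mod 360 = 339°
S = 52 + 0.6 × (94 − 52) = 77.2 → 77%
L = 35 + 0.6 × (82 − 35) = 63.2 → 63%

(339, 77, 63)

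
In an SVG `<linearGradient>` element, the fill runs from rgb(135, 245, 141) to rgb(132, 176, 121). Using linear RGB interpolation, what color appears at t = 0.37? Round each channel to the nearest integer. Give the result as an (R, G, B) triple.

(134, 219, 134)

R = 135 + 0.37 × (132 − 135) = 135 + 0.37 × -3 = 133.89 → 134
G = 245 + 0.37 × (176 − 245) = 245 + 0.37 × -69 = 219.47 → 219
B = 141 + 0.37 × (121 − 141) = 141 + 0.37 × -20 = 133.6 → 134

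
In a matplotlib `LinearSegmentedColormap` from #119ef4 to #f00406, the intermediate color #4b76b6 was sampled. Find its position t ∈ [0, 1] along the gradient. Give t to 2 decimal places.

Invert the lerp on the B channel (largest span, 238): t = (182 − 244) / (6 − 244) = -62/-238 = 0.2605.
Check on R: (75 − 17)/(240 − 17) = 0.2601 ✓

0.26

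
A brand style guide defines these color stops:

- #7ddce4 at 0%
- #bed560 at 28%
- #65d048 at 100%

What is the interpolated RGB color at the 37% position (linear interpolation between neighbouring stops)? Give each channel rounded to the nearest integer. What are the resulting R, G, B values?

37% lies between the 28% and 100% stops, so the local fraction is t = (37 − 28)/(100 − 28) = 9/72 ≈ 0.125.
#bed560 → (190, 213, 96); #65d048 → (101, 208, 72).
R = 190 + 0.125 × (101 − 190) = 178.875 → 179
G = 213 + 0.125 × (208 − 213) = 212.375 → 212
B = 96 + 0.125 × (72 − 96) = 93 → 93

(179, 212, 93)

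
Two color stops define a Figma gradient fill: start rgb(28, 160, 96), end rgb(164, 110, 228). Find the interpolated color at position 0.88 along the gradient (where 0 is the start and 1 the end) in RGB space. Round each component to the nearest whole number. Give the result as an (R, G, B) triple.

(148, 116, 212)

R = 28 + 0.88 × (164 − 28) = 28 + 0.88 × 136 = 147.68 → 148
G = 160 + 0.88 × (110 − 160) = 160 + 0.88 × -50 = 116 → 116
B = 96 + 0.88 × (228 − 96) = 96 + 0.88 × 132 = 212.16 → 212
So the blended color is (148, 116, 212), about #9474d4.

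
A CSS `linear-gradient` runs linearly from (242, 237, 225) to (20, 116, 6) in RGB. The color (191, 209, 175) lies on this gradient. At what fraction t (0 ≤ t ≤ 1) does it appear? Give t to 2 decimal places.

0.23

Invert the lerp on the R channel (largest span, 222): t = (191 − 242) / (20 − 242) = -51/-222 = 0.22973.
Check on G: (209 − 237)/(116 − 237) = 0.2314 ✓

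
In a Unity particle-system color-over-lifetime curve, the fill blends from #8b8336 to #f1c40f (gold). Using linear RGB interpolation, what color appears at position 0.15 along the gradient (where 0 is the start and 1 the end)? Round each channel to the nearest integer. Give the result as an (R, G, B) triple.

(154, 141, 48)

#8b8336 → (139, 131, 54); #f1c40f → (241, 196, 15).
R = 139 + 0.15 × (241 − 139) = 139 + 0.15 × 102 = 154.3 → 154
G = 131 + 0.15 × (196 − 131) = 131 + 0.15 × 65 = 140.75 → 141
B = 54 + 0.15 × (15 − 54) = 54 + 0.15 × -39 = 48.15 → 48
So the blended color is (154, 141, 48), about #9a8d30.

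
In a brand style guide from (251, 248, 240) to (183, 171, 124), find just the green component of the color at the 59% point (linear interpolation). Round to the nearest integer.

203

G = 248 + 0.59 × (171 − 248) = 202.57 → 203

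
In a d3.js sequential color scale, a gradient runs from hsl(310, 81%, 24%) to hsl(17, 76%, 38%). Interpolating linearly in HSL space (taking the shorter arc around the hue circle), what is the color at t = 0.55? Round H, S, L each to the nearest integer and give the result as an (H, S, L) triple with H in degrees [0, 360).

Hue: 17 − 310 = -293°, but |-293| > 180 so the shorter arc goes the other way: Δh = -293 + 360 = 67°.
H = 310 + 0.55 × (67) = 346.85 → 347°
S = 81 + 0.55 × (76 − 81) = 78.25 → 78%
L = 24 + 0.55 × (38 − 24) = 31.7 → 32%

(347, 78, 32)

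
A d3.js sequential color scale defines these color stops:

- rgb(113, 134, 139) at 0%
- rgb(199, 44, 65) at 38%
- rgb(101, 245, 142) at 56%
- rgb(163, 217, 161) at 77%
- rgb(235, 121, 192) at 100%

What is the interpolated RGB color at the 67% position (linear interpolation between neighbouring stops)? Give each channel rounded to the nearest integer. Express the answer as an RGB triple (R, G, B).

67% lies between the 56% and 77% stops, so the local fraction is t = (67 − 56)/(77 − 56) = 11/21 ≈ 0.5238.
R = 101 + 0.5238 × (163 − 101) = 133.476 → 133
G = 245 + 0.5238 × (217 − 245) = 230.334 → 230
B = 142 + 0.5238 × (161 − 142) = 151.952 → 152

(133, 230, 152)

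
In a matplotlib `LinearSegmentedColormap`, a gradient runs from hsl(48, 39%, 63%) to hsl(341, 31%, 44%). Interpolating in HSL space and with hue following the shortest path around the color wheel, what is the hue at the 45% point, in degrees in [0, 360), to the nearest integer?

18

Hue: 341 − 48 = 293°, but |293| > 180 so the shorter arc goes the other way: Δh = 293 − 360 = -67°.
H = 48 + 0.45 × (-67) = 17.85 → 18°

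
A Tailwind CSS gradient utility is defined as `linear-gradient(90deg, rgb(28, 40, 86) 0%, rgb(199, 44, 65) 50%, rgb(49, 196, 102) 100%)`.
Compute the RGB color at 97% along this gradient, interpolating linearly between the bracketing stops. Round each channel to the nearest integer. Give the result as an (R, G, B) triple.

97% lies between the 50% and 100% stops, so the local fraction is t = (97 − 50)/(100 − 50) = 47/50 ≈ 0.94.
R = 199 + 0.94 × (49 − 199) = 58 → 58
G = 44 + 0.94 × (196 − 44) = 186.88 → 187
B = 65 + 0.94 × (102 − 65) = 99.78 → 100

(58, 187, 100)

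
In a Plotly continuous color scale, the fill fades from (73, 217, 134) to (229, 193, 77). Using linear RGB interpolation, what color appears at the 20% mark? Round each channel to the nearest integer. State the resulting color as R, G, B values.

20% corresponds to t = 0.2.
R = 73 + 0.2 × (229 − 73) = 73 + 0.2 × 156 = 104.2 → 104
G = 217 + 0.2 × (193 − 217) = 217 + 0.2 × -24 = 212.2 → 212
B = 134 + 0.2 × (77 − 134) = 134 + 0.2 × -57 = 122.6 → 123
So the blended color is (104, 212, 123), about #68d47b.

(104, 212, 123)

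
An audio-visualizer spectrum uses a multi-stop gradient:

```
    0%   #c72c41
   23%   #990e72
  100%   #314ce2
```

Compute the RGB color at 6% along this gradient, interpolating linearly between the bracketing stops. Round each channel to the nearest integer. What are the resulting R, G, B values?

6% lies between the 0% and 23% stops, so the local fraction is t = (6 − 0)/(23 − 0) = 6/23 ≈ 0.2609.
#c72c41 → (199, 44, 65); #990e72 → (153, 14, 114).
R = 199 + 0.2609 × (153 − 199) = 186.999 → 187
G = 44 + 0.2609 × (14 − 44) = 36.173 → 36
B = 65 + 0.2609 × (114 − 65) = 77.784 → 78

(187, 36, 78)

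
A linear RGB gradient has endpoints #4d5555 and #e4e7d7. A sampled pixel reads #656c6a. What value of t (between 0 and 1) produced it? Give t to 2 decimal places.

0.16

Invert the lerp on the R channel (largest span, 151): t = (101 − 77) / (228 − 77) = 24/151 = 0.15894.
Check on G: (108 − 85)/(231 − 85) = 0.1575 ✓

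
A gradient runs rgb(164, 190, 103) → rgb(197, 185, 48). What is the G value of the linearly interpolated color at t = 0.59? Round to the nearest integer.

187

G = 190 + 0.59 × (185 − 190) = 187.05 → 187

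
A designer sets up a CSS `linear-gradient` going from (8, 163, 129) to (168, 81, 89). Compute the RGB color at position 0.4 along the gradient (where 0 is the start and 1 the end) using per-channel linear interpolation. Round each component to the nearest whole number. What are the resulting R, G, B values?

R = 8 + 0.4 × (168 − 8) = 8 + 0.4 × 160 = 72 → 72
G = 163 + 0.4 × (81 − 163) = 163 + 0.4 × -82 = 130.2 → 130
B = 129 + 0.4 × (89 − 129) = 129 + 0.4 × -40 = 113 → 113
So the blended color is (72, 130, 113), about #488271.

(72, 130, 113)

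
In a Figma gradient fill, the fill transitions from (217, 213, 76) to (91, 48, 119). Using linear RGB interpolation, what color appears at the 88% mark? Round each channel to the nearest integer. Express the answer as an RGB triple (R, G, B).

(106, 68, 114)

88% corresponds to t = 0.88.
R = 217 + 0.88 × (91 − 217) = 217 + 0.88 × -126 = 106.12 → 106
G = 213 + 0.88 × (48 − 213) = 213 + 0.88 × -165 = 67.8 → 68
B = 76 + 0.88 × (119 − 76) = 76 + 0.88 × 43 = 113.84 → 114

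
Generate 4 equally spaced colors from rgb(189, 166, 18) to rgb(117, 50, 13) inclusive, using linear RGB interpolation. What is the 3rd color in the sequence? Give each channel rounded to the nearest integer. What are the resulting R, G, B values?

(141, 89, 15)

With 4 swatches and endpoints inclusive, swatch 3 sits at t = (3 − 1)/(4 − 1) = 2/3 ≈ 0.6667.
R = 189 + 0.6667 × (117 − 189) = 140.998 → 141
G = 166 + 0.6667 × (50 − 166) = 88.663 → 89
B = 18 + 0.6667 × (13 − 18) = 14.666 → 15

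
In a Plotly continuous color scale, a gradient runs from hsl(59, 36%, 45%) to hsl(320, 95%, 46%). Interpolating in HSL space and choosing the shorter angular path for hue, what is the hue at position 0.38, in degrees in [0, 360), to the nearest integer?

Hue: 320 − 59 = 261°, but |261| > 180 so the shorter arc goes the other way: Δh = 261 − 360 = -99°.
H = 59 + 0.38 × (-99) = 21.38 → 21°

21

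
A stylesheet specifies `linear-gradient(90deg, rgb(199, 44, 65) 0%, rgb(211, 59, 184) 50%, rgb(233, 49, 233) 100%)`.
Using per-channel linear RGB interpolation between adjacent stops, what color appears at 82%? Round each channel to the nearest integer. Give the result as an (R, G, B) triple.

82% lies between the 50% and 100% stops, so the local fraction is t = (82 − 50)/(100 − 50) = 32/50 ≈ 0.64.
R = 211 + 0.64 × (233 − 211) = 225.08 → 225
G = 59 + 0.64 × (49 − 59) = 52.6 → 53
B = 184 + 0.64 × (233 − 184) = 215.36 → 215

(225, 53, 215)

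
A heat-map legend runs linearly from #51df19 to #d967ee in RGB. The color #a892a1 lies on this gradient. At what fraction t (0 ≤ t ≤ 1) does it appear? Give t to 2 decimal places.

0.64

Invert the lerp on the B channel (largest span, 213): t = (161 − 25) / (238 − 25) = 136/213 = 0.6385.
Check on R: (168 − 81)/(217 − 81) = 0.6397 ✓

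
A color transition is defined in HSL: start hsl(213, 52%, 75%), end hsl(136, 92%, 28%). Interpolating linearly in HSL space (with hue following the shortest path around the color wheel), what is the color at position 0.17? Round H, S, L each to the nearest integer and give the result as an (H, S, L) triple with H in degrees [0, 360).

(200, 59, 67)

Hue arc: Δh = 136 − 213 = -77° (|Δh| ≤ 180, already the shorter path).
H = 213 + 0.17 × (-77) = 199.91 → 200°
S = 52 + 0.17 × (92 − 52) = 58.8 → 59%
L = 75 + 0.17 × (28 − 75) = 67.01 → 67%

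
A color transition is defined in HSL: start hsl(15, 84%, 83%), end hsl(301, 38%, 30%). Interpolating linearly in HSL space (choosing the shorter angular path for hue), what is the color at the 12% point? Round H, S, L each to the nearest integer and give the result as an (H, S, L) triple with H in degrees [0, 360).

Hue: 301 − 15 = 286°, but |286| > 180 so the shorter arc goes the other way: Δh = 286 − 360 = -74°.
H = 15 + 0.12 × (-74) = 6.12 → 6°
S = 84 + 0.12 × (38 − 84) = 78.48 → 78%
L = 83 + 0.12 × (30 − 83) = 76.64 → 77%

(6, 78, 77)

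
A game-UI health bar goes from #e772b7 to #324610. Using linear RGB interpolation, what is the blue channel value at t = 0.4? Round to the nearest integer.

116

B₁ = 183 (from #e772b7), B₂ = 16 (from #324610).
B = 183 + 0.4 × (16 − 183) = 116.2 → 116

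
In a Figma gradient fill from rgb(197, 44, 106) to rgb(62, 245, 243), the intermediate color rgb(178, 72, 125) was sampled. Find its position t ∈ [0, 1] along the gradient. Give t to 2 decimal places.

Invert the lerp on the G channel (largest span, 201): t = (72 − 44) / (245 − 44) = 28/201 = 0.1393.
Check on R: (178 − 197)/(62 − 197) = 0.1407 ✓

0.14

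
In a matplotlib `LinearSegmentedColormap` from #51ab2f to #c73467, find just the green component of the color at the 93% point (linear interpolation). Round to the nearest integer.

G₁ = 171 (from #51ab2f), G₂ = 52 (from #c73467).
G = 171 + 0.93 × (52 − 171) = 60.33 → 60

60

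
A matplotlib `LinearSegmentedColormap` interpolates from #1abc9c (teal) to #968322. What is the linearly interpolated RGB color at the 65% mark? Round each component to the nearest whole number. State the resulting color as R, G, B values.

(107, 151, 77)

#1abc9c → (26, 188, 156); #968322 → (150, 131, 34).
65% corresponds to t = 0.65.
R = 26 + 0.65 × (150 − 26) = 26 + 0.65 × 124 = 106.6 → 107
G = 188 + 0.65 × (131 − 188) = 188 + 0.65 × -57 = 150.95 → 151
B = 156 + 0.65 × (34 − 156) = 156 + 0.65 × -122 = 76.7 → 77
So the blended color is (107, 151, 77), about #6b974d.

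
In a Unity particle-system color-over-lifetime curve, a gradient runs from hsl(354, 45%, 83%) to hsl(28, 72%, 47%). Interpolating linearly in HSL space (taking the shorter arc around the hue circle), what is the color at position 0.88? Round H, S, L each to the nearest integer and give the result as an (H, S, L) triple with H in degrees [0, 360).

Hue: 28 − 354 = -326°, but |-326| > 180 so the shorter arc goes the other way: Δh = -326 + 360 = 34°.
H = 354 + 0.88 × (34) = 383.92 → 384 → 384 mod 360 = 24°
S = 45 + 0.88 × (72 − 45) = 68.76 → 69%
L = 83 + 0.88 × (47 − 83) = 51.32 → 51%

(24, 69, 51)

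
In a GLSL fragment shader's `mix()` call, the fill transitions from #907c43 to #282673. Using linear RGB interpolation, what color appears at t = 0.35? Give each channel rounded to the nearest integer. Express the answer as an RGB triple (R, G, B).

#907c43 → (144, 124, 67); #282673 → (40, 38, 115).
R = 144 + 0.35 × (40 − 144) = 144 + 0.35 × -104 = 107.6 → 108
G = 124 + 0.35 × (38 − 124) = 124 + 0.35 × -86 = 93.9 → 94
B = 67 + 0.35 × (115 − 67) = 67 + 0.35 × 48 = 83.8 → 84

(108, 94, 84)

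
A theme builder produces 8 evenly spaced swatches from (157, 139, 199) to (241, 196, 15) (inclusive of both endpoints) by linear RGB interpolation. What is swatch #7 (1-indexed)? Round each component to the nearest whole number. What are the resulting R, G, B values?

With 8 swatches and endpoints inclusive, swatch 7 sits at t = (7 − 1)/(8 − 1) = 6/7 ≈ 0.8571.
R = 157 + 0.8571 × (241 − 157) = 228.996 → 229
G = 139 + 0.8571 × (196 − 139) = 187.855 → 188
B = 199 + 0.8571 × (15 − 199) = 41.294 → 41

(229, 188, 41)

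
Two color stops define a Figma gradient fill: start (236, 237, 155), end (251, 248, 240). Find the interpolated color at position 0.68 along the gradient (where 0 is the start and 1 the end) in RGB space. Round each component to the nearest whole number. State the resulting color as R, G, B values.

R = 236 + 0.68 × (251 − 236) = 236 + 0.68 × 15 = 246.2 → 246
G = 237 + 0.68 × (248 − 237) = 237 + 0.68 × 11 = 244.48 → 244
B = 155 + 0.68 × (240 − 155) = 155 + 0.68 × 85 = 212.8 → 213
So the blended color is (246, 244, 213), about #f6f4d5.

(246, 244, 213)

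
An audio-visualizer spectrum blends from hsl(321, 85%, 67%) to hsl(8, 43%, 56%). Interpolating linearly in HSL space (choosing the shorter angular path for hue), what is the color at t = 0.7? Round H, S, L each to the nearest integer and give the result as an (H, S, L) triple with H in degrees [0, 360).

(354, 56, 59)

Hue: 8 − 321 = -313°, but |-313| > 180 so the shorter arc goes the other way: Δh = -313 + 360 = 47°.
H = 321 + 0.7 × (47) = 353.9 → 354°
S = 85 + 0.7 × (43 − 85) = 55.6 → 56%
L = 67 + 0.7 × (56 − 67) = 59.3 → 59%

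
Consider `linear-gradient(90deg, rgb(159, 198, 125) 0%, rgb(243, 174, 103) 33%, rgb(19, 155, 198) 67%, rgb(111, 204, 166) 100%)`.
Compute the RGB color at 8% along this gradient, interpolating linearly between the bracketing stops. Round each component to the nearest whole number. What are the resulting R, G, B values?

8% lies between the 0% and 33% stops, so the local fraction is t = (8 − 0)/(33 − 0) = 8/33 ≈ 0.2424.
R = 159 + 0.2424 × (243 − 159) = 179.362 → 179
G = 198 + 0.2424 × (174 − 198) = 192.182 → 192
B = 125 + 0.2424 × (103 − 125) = 119.667 → 120

(179, 192, 120)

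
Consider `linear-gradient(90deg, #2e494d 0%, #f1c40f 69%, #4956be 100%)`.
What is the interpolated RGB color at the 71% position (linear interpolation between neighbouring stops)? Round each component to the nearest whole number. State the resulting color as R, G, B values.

71% lies between the 69% and 100% stops, so the local fraction is t = (71 − 69)/(100 − 69) = 2/31 ≈ 0.0645.
#f1c40f → (241, 196, 15); #4956be → (73, 86, 190).
R = 241 + 0.0645 × (73 − 241) = 230.164 → 230
G = 196 + 0.0645 × (86 − 196) = 188.905 → 189
B = 15 + 0.0645 × (190 − 15) = 26.288 → 26

(230, 189, 26)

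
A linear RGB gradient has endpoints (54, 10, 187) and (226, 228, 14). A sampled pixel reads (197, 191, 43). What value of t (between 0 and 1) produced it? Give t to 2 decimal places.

0.83

Invert the lerp on the G channel (largest span, 218): t = (191 − 10) / (228 − 10) = 181/218 = 0.83028.
Check on R: (197 − 54)/(226 − 54) = 0.8314 ✓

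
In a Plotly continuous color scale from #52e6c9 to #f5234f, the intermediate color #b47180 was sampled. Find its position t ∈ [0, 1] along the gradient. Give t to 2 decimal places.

Invert the lerp on the G channel (largest span, 195): t = (113 − 230) / (35 − 230) = -117/-195 = 0.6.
Check on R: (180 − 82)/(245 − 82) = 0.6012 ✓

0.60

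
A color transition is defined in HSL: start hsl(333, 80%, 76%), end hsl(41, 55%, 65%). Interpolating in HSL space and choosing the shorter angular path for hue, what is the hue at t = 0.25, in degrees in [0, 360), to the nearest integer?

Hue: 41 − 333 = -292°, but |-292| > 180 so the shorter arc goes the other way: Δh = -292 + 360 = 68°.
H = 333 + 0.25 × (68) = 350 → 350°

350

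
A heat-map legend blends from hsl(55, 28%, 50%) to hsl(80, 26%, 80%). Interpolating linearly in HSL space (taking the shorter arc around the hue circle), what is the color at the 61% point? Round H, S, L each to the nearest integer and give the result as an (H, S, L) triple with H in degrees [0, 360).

(70, 27, 68)

Hue arc: Δh = 80 − 55 = 25° (|Δh| ≤ 180, already the shorter path).
H = 55 + 0.61 × (25) = 70.25 → 70°
S = 28 + 0.61 × (26 − 28) = 26.78 → 27%
L = 50 + 0.61 × (80 − 50) = 68.3 → 68%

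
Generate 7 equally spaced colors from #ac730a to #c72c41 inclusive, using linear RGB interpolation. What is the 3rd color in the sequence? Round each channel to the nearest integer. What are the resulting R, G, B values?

(181, 91, 28)

With 7 swatches and endpoints inclusive, swatch 3 sits at t = (3 − 1)/(7 − 1) = 2/6 ≈ 0.3333.
#ac730a → (172, 115, 10); #c72c41 → (199, 44, 65).
R = 172 + 0.3333 × (199 − 172) = 180.999 → 181
G = 115 + 0.3333 × (44 − 115) = 91.336 → 91
B = 10 + 0.3333 × (65 − 10) = 28.331 → 28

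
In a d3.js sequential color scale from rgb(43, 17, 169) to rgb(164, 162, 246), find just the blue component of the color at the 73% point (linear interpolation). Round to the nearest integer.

B = 169 + 0.73 × (246 − 169) = 225.21 → 225

225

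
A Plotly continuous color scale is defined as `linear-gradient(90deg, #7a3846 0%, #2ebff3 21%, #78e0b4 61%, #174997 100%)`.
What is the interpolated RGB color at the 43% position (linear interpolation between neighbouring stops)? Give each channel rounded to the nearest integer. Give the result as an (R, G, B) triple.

43% lies between the 21% and 61% stops, so the local fraction is t = (43 − 21)/(61 − 21) = 22/40 ≈ 0.55.
#2ebff3 → (46, 191, 243); #78e0b4 → (120, 224, 180).
R = 46 + 0.55 × (120 − 46) = 86.7 → 87
G = 191 + 0.55 × (224 − 191) = 209.15 → 209
B = 243 + 0.55 × (180 − 243) = 208.35 → 208

(87, 209, 208)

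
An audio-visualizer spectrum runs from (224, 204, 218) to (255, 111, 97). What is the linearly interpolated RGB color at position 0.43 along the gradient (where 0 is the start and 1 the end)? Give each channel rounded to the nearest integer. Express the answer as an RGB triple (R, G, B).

R = 224 + 0.43 × (255 − 224) = 224 + 0.43 × 31 = 237.33 → 237
G = 204 + 0.43 × (111 − 204) = 204 + 0.43 × -93 = 164.01 → 164
B = 218 + 0.43 × (97 − 218) = 218 + 0.43 × -121 = 165.97 → 166

(237, 164, 166)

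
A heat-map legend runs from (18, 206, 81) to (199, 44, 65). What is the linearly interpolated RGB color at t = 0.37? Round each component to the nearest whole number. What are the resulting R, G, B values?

(85, 146, 75)

R = 18 + 0.37 × (199 − 18) = 18 + 0.37 × 181 = 84.97 → 85
G = 206 + 0.37 × (44 − 206) = 206 + 0.37 × -162 = 146.06 → 146
B = 81 + 0.37 × (65 − 81) = 81 + 0.37 × -16 = 75.08 → 75
So the blended color is (85, 146, 75), about #55924b.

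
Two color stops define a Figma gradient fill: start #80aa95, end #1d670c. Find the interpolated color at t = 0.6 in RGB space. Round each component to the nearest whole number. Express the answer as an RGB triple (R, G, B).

#80aa95 → (128, 170, 149); #1d670c → (29, 103, 12).
R = 128 + 0.6 × (29 − 128) = 128 + 0.6 × -99 = 68.6 → 69
G = 170 + 0.6 × (103 − 170) = 170 + 0.6 × -67 = 129.8 → 130
B = 149 + 0.6 × (12 − 149) = 149 + 0.6 × -137 = 66.8 → 67

(69, 130, 67)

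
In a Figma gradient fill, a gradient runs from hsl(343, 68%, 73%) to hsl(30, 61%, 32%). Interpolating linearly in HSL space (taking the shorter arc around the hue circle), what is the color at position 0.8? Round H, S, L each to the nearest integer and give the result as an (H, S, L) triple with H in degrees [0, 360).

(21, 62, 40)

Hue: 30 − 343 = -313°, but |-313| > 180 so the shorter arc goes the other way: Δh = -313 + 360 = 47°.
H = 343 + 0.8 × (47) = 380.6 → 381 → 381 mod 360 = 21°
S = 68 + 0.8 × (61 − 68) = 62.4 → 62%
L = 73 + 0.8 × (32 − 73) = 40.2 → 40%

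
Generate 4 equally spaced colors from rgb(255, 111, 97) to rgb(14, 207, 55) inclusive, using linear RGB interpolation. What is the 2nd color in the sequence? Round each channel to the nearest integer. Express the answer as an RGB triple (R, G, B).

(175, 143, 83)

With 4 swatches and endpoints inclusive, swatch 2 sits at t = (2 − 1)/(4 − 1) = 1/3 ≈ 0.3333.
R = 255 + 0.3333 × (14 − 255) = 174.675 → 175
G = 111 + 0.3333 × (207 − 111) = 142.997 → 143
B = 97 + 0.3333 × (55 − 97) = 83.001 → 83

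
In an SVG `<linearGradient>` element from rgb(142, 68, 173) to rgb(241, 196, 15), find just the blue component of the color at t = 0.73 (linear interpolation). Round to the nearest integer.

58

B = 173 + 0.73 × (15 − 173) = 57.66 → 58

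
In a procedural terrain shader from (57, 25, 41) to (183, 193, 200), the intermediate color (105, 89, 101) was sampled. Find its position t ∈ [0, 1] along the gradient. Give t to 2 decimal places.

0.38

Invert the lerp on the G channel (largest span, 168): t = (89 − 25) / (193 − 25) = 64/168 = 0.38095.
Check on R: (105 − 57)/(183 − 57) = 0.381 ✓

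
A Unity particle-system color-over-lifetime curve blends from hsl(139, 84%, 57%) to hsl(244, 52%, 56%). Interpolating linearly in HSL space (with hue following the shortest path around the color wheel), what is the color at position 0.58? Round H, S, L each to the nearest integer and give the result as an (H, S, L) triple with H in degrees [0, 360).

(200, 65, 56)

Hue arc: Δh = 244 − 139 = 105° (|Δh| ≤ 180, already the shorter path).
H = 139 + 0.58 × (105) = 199.9 → 200°
S = 84 + 0.58 × (52 − 84) = 65.44 → 65%
L = 57 + 0.58 × (56 − 57) = 56.42 → 56%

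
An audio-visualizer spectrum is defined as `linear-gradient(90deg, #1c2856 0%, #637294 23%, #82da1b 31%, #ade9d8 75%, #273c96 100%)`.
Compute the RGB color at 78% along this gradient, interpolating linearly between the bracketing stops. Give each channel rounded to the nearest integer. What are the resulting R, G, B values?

78% lies between the 75% and 100% stops, so the local fraction is t = (78 − 75)/(100 − 75) = 3/25 ≈ 0.12.
#ade9d8 → (173, 233, 216); #273c96 → (39, 60, 150).
R = 173 + 0.12 × (39 − 173) = 156.92 → 157
G = 233 + 0.12 × (60 − 233) = 212.24 → 212
B = 216 + 0.12 × (150 − 216) = 208.08 → 208

(157, 212, 208)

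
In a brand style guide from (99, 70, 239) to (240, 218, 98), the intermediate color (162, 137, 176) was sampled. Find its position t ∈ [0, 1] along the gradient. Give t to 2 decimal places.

0.45

Invert the lerp on the G channel (largest span, 148): t = (137 − 70) / (218 − 70) = 67/148 = 0.4527.
Check on R: (162 − 99)/(240 − 99) = 0.4468 ✓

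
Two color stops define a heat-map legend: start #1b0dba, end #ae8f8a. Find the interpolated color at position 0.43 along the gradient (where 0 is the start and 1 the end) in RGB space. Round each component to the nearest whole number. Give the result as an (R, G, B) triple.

(90, 69, 165)

#1b0dba → (27, 13, 186); #ae8f8a → (174, 143, 138).
R = 27 + 0.43 × (174 − 27) = 27 + 0.43 × 147 = 90.21 → 90
G = 13 + 0.43 × (143 − 13) = 13 + 0.43 × 130 = 68.9 → 69
B = 186 + 0.43 × (138 − 186) = 186 + 0.43 × -48 = 165.36 → 165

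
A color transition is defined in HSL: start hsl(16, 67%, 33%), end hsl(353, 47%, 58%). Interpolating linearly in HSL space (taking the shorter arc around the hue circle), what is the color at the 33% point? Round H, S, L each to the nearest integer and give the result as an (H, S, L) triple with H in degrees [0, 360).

(8, 60, 41)

Hue: 353 − 16 = 337°, but |337| > 180 so the shorter arc goes the other way: Δh = 337 − 360 = -23°.
H = 16 + 0.33 × (-23) = 8.41 → 8°
S = 67 + 0.33 × (47 − 67) = 60.4 → 60%
L = 33 + 0.33 × (58 − 33) = 41.25 → 41%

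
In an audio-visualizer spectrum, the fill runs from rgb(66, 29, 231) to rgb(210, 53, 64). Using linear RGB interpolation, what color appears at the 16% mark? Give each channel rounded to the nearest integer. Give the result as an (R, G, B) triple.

16% corresponds to t = 0.16.
R = 66 + 0.16 × (210 − 66) = 66 + 0.16 × 144 = 89.04 → 89
G = 29 + 0.16 × (53 − 29) = 29 + 0.16 × 24 = 32.84 → 33
B = 231 + 0.16 × (64 − 231) = 231 + 0.16 × -167 = 204.28 → 204

(89, 33, 204)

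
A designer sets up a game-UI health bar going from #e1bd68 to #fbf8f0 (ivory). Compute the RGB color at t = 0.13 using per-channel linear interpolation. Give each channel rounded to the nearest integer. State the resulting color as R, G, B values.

(228, 197, 122)

#e1bd68 → (225, 189, 104); #fbf8f0 → (251, 248, 240).
R = 225 + 0.13 × (251 − 225) = 225 + 0.13 × 26 = 228.38 → 228
G = 189 + 0.13 × (248 − 189) = 189 + 0.13 × 59 = 196.67 → 197
B = 104 + 0.13 × (240 − 104) = 104 + 0.13 × 136 = 121.68 → 122
So the blended color is (228, 197, 122), about #e4c57a.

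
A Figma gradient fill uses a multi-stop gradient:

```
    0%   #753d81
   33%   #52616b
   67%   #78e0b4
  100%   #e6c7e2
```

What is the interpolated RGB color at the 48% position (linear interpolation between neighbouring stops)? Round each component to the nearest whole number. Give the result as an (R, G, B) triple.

(99, 153, 139)

48% lies between the 33% and 67% stops, so the local fraction is t = (48 − 33)/(67 − 33) = 15/34 ≈ 0.4412.
#52616b → (82, 97, 107); #78e0b4 → (120, 224, 180).
R = 82 + 0.4412 × (120 − 82) = 98.766 → 99
G = 97 + 0.4412 × (224 − 97) = 153.032 → 153
B = 107 + 0.4412 × (180 − 107) = 139.208 → 139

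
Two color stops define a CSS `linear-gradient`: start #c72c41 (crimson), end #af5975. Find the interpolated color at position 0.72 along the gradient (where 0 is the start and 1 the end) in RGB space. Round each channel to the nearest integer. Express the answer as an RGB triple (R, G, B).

#c72c41 → (199, 44, 65); #af5975 → (175, 89, 117).
R = 199 + 0.72 × (175 − 199) = 199 + 0.72 × -24 = 181.72 → 182
G = 44 + 0.72 × (89 − 44) = 44 + 0.72 × 45 = 76.4 → 76
B = 65 + 0.72 × (117 − 65) = 65 + 0.72 × 52 = 102.44 → 102

(182, 76, 102)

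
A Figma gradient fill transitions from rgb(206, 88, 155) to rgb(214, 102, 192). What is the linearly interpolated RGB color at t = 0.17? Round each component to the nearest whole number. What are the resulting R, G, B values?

(207, 90, 161)

R = 206 + 0.17 × (214 − 206) = 206 + 0.17 × 8 = 207.36 → 207
G = 88 + 0.17 × (102 − 88) = 88 + 0.17 × 14 = 90.38 → 90
B = 155 + 0.17 × (192 − 155) = 155 + 0.17 × 37 = 161.29 → 161
So the blended color is (207, 90, 161), about #cf5aa1.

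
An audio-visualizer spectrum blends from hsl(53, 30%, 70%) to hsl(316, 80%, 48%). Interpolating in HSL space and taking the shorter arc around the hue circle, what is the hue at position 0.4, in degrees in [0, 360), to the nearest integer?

Hue: 316 − 53 = 263°, but |263| > 180 so the shorter arc goes the other way: Δh = 263 − 360 = -97°.
H = 53 + 0.4 × (-97) = 14.2 → 14°

14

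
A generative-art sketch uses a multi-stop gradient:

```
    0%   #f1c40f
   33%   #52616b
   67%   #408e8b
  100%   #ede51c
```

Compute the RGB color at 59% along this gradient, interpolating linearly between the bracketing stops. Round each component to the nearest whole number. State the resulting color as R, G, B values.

(68, 131, 131)

59% lies between the 33% and 67% stops, so the local fraction is t = (59 − 33)/(67 − 33) = 26/34 ≈ 0.7647.
#52616b → (82, 97, 107); #408e8b → (64, 142, 139).
R = 82 + 0.7647 × (64 − 82) = 68.235 → 68
G = 97 + 0.7647 × (142 − 97) = 131.411 → 131
B = 107 + 0.7647 × (139 − 107) = 131.47 → 131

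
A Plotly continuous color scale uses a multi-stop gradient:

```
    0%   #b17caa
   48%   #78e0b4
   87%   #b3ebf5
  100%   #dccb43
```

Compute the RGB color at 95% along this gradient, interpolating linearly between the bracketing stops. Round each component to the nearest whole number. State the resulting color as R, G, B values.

95% lies between the 87% and 100% stops, so the local fraction is t = (95 − 87)/(100 − 87) = 8/13 ≈ 0.6154.
#b3ebf5 → (179, 235, 245); #dccb43 → (220, 203, 67).
R = 179 + 0.6154 × (220 − 179) = 204.231 → 204
G = 235 + 0.6154 × (203 − 235) = 215.307 → 215
B = 245 + 0.6154 × (67 − 245) = 135.459 → 135

(204, 215, 135)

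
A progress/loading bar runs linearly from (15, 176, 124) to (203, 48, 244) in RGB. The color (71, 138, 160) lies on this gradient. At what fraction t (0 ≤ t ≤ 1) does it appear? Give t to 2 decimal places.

Invert the lerp on the R channel (largest span, 188): t = (71 − 15) / (203 − 15) = 56/188 = 0.29787.
Check on G: (138 − 176)/(48 − 176) = 0.2969 ✓

0.30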